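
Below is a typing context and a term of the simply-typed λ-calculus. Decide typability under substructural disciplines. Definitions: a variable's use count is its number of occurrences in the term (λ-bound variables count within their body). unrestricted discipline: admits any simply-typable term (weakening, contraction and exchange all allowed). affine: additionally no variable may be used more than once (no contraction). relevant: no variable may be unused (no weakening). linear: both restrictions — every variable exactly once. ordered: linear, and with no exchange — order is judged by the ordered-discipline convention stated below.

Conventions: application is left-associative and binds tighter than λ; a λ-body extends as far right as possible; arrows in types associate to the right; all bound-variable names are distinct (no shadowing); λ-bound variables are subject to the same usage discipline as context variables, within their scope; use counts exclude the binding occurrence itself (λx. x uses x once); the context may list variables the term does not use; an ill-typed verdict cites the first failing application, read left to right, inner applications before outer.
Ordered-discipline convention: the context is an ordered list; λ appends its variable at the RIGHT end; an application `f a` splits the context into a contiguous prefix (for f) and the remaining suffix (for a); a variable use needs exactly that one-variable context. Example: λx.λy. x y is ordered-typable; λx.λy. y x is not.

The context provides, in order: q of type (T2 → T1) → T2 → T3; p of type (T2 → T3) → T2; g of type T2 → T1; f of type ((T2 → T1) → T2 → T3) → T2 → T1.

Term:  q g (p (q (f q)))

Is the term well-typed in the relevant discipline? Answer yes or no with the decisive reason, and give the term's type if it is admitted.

yes — at least one use each (q, p, g, f); term : T3
variable uses: q: 3×, p: 1×, g: 1×, f: 1×
order of uses: q, g, p, q, f, q
typing: ✓ — T3
summary: ordered ✗ | linear ✗ | affine ✗ | relevant ✓ | unrestricted ✓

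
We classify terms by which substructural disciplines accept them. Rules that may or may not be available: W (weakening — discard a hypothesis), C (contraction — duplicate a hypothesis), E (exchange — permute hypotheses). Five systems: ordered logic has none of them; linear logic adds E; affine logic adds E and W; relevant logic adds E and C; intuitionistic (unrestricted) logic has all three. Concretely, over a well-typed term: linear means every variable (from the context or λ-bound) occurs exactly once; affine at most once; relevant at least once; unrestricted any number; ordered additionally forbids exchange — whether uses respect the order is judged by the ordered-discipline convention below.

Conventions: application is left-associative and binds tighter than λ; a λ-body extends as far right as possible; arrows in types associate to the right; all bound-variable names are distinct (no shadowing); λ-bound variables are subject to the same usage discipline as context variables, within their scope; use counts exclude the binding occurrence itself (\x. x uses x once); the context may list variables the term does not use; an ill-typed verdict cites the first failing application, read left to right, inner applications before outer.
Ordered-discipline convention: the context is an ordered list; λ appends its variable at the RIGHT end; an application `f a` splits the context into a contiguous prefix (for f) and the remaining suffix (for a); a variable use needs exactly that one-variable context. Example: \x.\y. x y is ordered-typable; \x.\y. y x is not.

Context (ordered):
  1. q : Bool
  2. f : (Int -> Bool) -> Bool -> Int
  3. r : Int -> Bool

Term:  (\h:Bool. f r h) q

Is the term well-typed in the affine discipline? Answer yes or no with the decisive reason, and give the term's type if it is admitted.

yes — none of q, f, r, h used more than once; term : Int
use counts: q=1; f=1; r=1; h [bound]=1
order of uses: f, r, h, q
typing: well-typed — term : Int
across the five disciplines: ordered ✗ · linear ✓ · affine ✓ · relevant ✓ · unrestricted ✓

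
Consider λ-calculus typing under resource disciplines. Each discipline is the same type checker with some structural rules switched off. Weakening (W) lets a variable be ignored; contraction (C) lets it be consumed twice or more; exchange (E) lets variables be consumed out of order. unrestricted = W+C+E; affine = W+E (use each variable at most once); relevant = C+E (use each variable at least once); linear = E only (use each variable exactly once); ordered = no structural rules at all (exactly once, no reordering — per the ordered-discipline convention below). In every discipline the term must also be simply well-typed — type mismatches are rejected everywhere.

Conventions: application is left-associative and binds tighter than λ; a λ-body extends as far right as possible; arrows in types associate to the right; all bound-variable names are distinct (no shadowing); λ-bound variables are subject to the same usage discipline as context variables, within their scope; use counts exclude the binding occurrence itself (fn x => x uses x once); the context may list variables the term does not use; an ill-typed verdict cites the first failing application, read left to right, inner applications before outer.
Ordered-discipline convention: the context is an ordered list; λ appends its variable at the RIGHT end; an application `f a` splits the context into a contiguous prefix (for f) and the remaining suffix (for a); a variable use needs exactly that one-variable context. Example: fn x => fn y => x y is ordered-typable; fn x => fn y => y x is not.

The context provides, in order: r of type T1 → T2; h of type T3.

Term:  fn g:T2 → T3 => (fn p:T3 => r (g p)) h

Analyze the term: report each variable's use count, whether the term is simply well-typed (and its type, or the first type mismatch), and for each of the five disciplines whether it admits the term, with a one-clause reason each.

usage: r: 1×, h: 1×, g (bound): 1×, p (bound): 1×
left-to-right use order: r, g, p, h
typing: ill-typed: an application expects T2 but receives T3
ordered: ✗, not simply typable
linear: ✗, fails simple typing
affine: ✗, a type mismatch blocks all five
relevant: ✗, the type mismatch rejects it
unrestricted: ✗, not simply typable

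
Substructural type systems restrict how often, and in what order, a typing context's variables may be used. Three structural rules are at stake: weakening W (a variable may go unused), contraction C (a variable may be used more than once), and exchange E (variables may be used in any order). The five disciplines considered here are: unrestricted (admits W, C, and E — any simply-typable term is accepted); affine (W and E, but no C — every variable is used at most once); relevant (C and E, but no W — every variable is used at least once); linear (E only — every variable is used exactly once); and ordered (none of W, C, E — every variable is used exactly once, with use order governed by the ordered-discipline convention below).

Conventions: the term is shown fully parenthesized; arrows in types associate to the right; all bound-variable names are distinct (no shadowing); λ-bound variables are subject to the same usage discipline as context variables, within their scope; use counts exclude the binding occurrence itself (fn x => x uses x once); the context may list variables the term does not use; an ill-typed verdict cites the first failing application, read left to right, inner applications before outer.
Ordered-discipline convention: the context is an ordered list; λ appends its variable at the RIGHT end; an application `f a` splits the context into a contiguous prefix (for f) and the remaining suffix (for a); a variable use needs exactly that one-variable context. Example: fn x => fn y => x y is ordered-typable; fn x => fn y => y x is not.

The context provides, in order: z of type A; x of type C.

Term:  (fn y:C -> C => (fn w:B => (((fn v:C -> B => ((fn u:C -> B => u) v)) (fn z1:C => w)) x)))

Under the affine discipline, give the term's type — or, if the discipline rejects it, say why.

term : (C -> C) -> B -> B
counts: z: 0, x: 1, y (λ-bound): 0, w (λ-bound): 1, v (λ-bound): 1, u (λ-bound): 1, z1 (λ-bound): 0
order of uses: u, v, w, x
typing: ✓ — (C -> C) -> B -> B
across the five disciplines: ordered ✗; linear ✗; affine ✓; relevant ✗; unrestricted ✓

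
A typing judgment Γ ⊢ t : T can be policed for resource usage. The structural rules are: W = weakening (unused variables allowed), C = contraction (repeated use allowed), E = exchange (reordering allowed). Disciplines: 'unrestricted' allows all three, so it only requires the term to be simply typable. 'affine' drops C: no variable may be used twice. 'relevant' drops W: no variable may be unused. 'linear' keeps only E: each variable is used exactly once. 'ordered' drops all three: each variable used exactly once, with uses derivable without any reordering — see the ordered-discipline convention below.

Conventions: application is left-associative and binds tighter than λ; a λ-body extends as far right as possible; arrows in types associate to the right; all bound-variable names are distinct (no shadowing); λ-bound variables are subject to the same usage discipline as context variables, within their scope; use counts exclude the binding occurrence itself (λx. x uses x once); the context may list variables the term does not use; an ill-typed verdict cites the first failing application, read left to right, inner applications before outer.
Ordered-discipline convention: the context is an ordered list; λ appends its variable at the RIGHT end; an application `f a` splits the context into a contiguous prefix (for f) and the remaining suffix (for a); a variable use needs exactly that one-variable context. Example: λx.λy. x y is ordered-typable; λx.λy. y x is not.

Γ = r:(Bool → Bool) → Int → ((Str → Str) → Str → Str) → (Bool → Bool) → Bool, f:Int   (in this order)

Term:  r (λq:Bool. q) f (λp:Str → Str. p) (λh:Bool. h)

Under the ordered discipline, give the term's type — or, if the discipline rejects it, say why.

term : Bool
usage: r: 1×, f: 1×, q (bound): 1×, p (bound): 1×, h (bound): 1×
use order (left to right): r, q, f, p, h
typing: well-typed at Bool
all disciplines: ordered ✓; linear ✓; affine ✓; relevant ✓; unrestricted ✓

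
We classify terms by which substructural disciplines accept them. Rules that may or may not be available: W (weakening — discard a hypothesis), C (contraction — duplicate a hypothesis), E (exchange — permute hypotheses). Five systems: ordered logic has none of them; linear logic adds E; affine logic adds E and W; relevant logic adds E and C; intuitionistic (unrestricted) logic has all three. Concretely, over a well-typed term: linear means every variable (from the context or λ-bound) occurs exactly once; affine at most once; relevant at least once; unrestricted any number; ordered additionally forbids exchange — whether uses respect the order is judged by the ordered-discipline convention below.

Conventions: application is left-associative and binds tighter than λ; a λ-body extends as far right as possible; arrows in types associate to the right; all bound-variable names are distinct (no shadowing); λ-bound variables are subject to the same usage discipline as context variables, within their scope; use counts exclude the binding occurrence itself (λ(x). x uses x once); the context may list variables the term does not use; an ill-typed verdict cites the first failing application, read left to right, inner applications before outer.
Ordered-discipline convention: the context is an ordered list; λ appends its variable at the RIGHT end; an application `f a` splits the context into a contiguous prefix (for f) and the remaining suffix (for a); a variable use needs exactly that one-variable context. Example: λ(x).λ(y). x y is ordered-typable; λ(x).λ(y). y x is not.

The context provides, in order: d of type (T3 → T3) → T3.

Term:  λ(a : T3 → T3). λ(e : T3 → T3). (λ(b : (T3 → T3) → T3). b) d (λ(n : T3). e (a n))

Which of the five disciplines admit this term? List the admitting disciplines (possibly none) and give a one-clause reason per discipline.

admitting disciplines: linear, affine, relevant, unrestricted
use counts: d: 1, a (bound): 1, e (bound): 1, b (bound): 1, n (bound): 1
use order (left to right): b, d, e, a, n
typing: the term checks, with type (T3 → T3) → (T3 → T3) → T3
ordered: ✗, needs exchange: uses follow b, d, e, a, n
linear: ✓, exactly-once usage across d, a, e, b, n
affine: ✓, d, a, e, b, n: no repeats, contraction unneeded
relevant: ✓, d, a, e, b, n: all used, weakening unneeded
unrestricted: ✓, simply typable at (T3 → T3) → (T3 → T3) → T3; W, C, E all held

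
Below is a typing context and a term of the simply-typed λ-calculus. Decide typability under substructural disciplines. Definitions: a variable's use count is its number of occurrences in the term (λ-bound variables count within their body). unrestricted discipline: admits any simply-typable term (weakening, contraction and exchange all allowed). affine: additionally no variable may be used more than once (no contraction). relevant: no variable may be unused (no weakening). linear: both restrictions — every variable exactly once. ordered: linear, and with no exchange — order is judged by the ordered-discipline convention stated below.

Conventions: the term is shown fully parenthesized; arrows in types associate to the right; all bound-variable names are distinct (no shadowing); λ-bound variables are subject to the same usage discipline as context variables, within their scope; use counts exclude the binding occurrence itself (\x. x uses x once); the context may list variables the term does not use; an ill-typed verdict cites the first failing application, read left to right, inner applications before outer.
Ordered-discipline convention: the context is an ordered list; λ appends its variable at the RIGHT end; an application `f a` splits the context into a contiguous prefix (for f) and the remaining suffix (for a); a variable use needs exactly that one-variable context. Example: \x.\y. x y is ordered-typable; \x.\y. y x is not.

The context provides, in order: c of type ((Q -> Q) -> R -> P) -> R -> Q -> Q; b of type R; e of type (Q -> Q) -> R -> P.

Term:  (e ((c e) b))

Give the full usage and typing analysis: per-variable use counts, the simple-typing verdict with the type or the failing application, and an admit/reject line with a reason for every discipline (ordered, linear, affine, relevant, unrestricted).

use counts: c=1; b=1; e=2
uses in reading order: e, c, e, b
typing: well-typed — term : R -> P
ordered: ✗ — needs contraction — e ×2
linear: ✗ — needs contraction — e ×2
affine: ✗ — needs contraction — e ×2
relevant: ✓ — at least one use each (c, b, e)
unrestricted: ✓ — simply typable at R -> P; W, C, E all held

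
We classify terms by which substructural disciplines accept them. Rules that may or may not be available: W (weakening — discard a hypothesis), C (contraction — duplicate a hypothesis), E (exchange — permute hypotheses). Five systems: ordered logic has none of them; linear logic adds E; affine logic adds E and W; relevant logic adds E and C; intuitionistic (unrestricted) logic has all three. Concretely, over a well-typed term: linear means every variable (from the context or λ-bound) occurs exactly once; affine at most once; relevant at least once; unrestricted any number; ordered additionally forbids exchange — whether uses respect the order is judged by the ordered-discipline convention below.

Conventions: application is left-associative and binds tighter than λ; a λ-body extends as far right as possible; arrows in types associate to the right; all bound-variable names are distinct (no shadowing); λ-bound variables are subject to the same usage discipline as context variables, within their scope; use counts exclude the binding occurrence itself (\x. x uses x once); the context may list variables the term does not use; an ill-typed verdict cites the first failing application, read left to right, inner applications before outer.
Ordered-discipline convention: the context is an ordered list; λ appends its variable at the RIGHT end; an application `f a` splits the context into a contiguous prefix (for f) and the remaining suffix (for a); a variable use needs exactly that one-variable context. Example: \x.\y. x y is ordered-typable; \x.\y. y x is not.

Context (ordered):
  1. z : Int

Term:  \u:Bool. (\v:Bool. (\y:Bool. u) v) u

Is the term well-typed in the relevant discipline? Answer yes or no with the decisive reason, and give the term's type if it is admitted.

no — z, y never used (weakening)
use counts: z=0, u [bound]=2, v [bound]=1, y [bound]=0
left-to-right use order: u, v, u
typing: well-typed — term : Bool → Bool
all disciplines: ordered ✗, linear ✗, affine ✗, relevant ✗, unrestricted ✓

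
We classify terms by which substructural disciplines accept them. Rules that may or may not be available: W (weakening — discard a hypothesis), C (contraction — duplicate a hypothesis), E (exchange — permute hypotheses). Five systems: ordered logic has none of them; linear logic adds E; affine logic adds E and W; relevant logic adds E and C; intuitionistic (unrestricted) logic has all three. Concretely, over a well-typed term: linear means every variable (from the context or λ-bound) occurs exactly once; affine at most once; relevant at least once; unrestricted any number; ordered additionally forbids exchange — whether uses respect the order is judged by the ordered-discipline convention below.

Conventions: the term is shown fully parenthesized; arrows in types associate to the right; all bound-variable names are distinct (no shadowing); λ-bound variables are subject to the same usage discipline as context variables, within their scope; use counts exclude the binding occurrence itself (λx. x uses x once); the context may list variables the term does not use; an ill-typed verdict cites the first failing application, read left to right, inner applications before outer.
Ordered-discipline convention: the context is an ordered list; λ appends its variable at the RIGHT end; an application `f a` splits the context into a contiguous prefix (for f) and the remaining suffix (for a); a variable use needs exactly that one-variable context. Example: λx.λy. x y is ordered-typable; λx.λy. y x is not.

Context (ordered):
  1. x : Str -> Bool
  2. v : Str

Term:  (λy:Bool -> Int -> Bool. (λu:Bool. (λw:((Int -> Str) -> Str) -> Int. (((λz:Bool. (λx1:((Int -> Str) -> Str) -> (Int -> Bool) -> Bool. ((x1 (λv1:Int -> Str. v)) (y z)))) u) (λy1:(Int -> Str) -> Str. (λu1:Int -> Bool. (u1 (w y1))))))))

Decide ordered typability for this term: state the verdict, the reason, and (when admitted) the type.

no — x, v1 never used (weakening)
variable uses: x ×0, v ×1, y [bound] ×1, u [bound] ×1, w [bound] ×1, z [bound] ×1, x1 [bound] ×1, v1 [bound] ×0, y1 [bound] ×1, u1 [bound] ×1
left-to-right use order: x1, v, y, z, u, u1, w, y1
typing: well-typed at (Bool -> Int -> Bool) -> Bool -> (((Int -> Str) -> Str) -> Int) -> Bool
per-discipline verdicts: ordered ✗ · linear ✗ · affine ✓ · relevant ✗ · unrestricted ✓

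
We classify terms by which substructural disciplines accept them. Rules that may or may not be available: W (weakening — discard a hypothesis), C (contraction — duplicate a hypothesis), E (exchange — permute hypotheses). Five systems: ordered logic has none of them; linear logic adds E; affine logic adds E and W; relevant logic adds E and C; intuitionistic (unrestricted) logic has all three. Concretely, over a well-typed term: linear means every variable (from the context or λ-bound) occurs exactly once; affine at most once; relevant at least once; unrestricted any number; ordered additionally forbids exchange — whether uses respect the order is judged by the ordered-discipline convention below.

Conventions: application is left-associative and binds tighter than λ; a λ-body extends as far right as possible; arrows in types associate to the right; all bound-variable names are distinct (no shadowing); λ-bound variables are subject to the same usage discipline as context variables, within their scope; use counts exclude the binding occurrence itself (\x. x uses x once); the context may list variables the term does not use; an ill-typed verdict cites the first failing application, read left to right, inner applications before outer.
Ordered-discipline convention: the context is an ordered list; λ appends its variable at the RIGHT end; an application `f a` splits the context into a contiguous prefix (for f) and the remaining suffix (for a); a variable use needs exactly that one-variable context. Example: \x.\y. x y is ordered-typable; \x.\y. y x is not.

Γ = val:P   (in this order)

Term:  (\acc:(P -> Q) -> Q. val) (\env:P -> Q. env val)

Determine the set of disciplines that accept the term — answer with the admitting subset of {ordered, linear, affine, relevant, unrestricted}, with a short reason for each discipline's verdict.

admitted by: unrestricted
usage: val=2; acc (λ-bound)=0; env (λ-bound)=1
uses in reading order: val, env, val
typing: well-typed — term : P
ordered: ✗, repeated use of val ×2; acc never used (weakening)
linear: ✗, repeated use of val ×2; acc never used (weakening)
affine: ✗, repeated use of val ×2
relevant: ✗, acc never used (weakening)
unrestricted: ✓, typability at P is all that's needed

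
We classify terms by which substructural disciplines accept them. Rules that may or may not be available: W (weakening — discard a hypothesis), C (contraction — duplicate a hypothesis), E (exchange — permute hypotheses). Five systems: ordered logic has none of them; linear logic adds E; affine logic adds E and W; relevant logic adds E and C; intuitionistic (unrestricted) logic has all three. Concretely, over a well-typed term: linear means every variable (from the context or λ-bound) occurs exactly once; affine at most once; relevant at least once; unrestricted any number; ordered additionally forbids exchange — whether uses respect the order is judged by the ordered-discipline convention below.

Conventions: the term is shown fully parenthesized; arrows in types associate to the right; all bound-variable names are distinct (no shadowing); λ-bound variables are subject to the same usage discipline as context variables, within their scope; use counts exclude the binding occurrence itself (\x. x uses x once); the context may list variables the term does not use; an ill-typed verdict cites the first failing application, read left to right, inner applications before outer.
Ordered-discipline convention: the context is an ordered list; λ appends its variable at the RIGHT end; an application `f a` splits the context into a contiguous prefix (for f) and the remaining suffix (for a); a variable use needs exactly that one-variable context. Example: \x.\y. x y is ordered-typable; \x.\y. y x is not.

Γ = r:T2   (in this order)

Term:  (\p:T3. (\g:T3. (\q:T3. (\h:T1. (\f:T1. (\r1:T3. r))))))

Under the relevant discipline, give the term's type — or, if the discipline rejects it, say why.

not well-typed under relevant — p, g, q, h, f, r1 never used (weakening)
variable uses: r: 1; p [bound]: 0; g [bound]: 0; q [bound]: 0; h [bound]: 0; f [bound]: 0; r1 [bound]: 0
uses in reading order: r
typing: well-typed at T3 -> T3 -> T3 -> T1 -> T1 -> T3 -> T2
per-discipline verdicts: ordered ✗ · linear ✗ · affine ✓ · relevant ✗ · unrestricted ✓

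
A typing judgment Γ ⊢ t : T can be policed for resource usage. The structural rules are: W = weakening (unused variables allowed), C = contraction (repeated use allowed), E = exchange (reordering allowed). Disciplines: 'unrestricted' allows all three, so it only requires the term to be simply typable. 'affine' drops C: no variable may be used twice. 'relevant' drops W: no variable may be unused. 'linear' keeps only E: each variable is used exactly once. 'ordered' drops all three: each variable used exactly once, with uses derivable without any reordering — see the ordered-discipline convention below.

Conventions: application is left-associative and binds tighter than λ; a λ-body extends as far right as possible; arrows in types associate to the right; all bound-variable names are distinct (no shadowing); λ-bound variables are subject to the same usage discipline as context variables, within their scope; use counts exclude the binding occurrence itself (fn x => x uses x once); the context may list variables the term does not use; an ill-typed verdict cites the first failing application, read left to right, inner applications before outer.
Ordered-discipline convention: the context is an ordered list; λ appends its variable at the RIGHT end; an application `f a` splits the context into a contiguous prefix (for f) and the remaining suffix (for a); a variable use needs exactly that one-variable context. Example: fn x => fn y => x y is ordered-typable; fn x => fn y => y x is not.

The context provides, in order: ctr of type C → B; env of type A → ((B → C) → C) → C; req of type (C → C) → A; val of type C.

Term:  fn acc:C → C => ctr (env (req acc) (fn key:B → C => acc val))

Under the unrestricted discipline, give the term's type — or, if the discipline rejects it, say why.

term : (C → C) → B
variable uses: ctr: 1, env: 1, req: 1, val: 1, acc (bound): 2, key (bound): 0
use order (left to right): ctr, env, req, acc, acc, val
typing: well-typed at (C → C) → B
across the five disciplines: ordered ✗; linear ✗; affine ✗; relevant ✗; unrestricted ✓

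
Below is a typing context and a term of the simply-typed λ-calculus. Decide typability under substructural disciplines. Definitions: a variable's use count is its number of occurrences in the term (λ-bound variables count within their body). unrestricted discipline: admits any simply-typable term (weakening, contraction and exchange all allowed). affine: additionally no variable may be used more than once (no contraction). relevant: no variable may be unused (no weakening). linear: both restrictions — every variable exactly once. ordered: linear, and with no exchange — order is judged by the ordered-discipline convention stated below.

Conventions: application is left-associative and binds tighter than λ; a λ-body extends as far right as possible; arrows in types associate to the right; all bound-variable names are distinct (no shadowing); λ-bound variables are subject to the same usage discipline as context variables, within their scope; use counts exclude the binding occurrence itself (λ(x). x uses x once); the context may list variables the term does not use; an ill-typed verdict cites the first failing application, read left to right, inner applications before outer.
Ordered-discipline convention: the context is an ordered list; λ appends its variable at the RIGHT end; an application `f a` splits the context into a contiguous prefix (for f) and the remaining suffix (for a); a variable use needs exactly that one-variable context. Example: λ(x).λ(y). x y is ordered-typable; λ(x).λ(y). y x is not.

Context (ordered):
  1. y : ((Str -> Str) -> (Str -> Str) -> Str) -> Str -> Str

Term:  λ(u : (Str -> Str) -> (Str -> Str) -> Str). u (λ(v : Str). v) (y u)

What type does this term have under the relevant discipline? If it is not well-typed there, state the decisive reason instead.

term : ((Str -> Str) -> (Str -> Str) -> Str) -> Str
counts: y=1; u (λ-bound)=2; v (λ-bound)=1
uses in reading order: u, v, y, u
typing: well-typed at ((Str -> Str) -> (Str -> Str) -> Str) -> Str
summary: ordered ✗ | linear ✗ | affine ✗ | relevant ✓ | unrestricted ✓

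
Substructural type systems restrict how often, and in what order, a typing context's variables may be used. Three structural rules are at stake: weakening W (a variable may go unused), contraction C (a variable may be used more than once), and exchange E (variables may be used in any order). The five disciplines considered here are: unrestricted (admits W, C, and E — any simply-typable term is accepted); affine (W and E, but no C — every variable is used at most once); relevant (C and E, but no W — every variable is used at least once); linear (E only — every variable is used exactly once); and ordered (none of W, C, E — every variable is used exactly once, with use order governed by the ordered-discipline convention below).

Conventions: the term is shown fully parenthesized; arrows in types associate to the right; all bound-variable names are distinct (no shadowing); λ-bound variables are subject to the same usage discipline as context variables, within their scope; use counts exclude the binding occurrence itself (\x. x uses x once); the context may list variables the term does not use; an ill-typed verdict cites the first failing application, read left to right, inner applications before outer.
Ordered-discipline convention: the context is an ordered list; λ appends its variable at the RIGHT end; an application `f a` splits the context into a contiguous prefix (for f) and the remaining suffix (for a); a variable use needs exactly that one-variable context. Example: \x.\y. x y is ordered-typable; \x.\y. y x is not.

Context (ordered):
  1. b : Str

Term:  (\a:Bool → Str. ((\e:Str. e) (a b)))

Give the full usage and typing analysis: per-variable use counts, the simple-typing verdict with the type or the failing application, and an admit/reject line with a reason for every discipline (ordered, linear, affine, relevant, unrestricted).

counts: b=1, a (bound)=1, e (bound)=1
uses in reading order: e, a, b
typing: ill-typed: an argument Str mismatches the expected Bool
ordered: ✗ — fails simple typing
linear: ✗ — a type mismatch blocks all five
affine: ✗ — the type mismatch rejects it
relevant: ✗ — not simply typable
unrestricted: ✗ — fails simple typing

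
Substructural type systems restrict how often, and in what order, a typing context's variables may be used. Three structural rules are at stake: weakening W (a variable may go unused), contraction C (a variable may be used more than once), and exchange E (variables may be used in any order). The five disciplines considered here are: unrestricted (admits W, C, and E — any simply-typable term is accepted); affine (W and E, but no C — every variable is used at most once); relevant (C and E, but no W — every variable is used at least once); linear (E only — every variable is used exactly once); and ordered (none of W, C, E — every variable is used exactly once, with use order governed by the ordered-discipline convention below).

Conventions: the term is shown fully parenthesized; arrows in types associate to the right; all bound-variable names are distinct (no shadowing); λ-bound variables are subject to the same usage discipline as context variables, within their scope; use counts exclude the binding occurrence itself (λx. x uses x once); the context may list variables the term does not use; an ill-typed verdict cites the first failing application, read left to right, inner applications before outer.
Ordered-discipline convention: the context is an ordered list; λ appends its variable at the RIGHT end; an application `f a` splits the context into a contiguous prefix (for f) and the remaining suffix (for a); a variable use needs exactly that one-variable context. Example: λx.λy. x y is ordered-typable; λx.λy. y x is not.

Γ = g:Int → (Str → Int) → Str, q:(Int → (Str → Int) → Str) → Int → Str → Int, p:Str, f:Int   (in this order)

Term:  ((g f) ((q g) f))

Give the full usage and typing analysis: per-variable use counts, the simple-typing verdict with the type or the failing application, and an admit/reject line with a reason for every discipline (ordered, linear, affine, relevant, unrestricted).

counts: g=2; q=1; p=0; f=2
use order (left to right): g, f, q, g, f
typing: well-typed at Str
ordered: ✗, g ×2, f ×2 used more than once (contraction); unused: p — weakening required
linear: ✗, g ×2, f ×2 used more than once (contraction); unused: p — weakening required
affine: ✗, g ×2, f ×2 used more than once (contraction)
relevant: ✗, unused: p — weakening required
unrestricted: ✓, typability at Str is all that's needed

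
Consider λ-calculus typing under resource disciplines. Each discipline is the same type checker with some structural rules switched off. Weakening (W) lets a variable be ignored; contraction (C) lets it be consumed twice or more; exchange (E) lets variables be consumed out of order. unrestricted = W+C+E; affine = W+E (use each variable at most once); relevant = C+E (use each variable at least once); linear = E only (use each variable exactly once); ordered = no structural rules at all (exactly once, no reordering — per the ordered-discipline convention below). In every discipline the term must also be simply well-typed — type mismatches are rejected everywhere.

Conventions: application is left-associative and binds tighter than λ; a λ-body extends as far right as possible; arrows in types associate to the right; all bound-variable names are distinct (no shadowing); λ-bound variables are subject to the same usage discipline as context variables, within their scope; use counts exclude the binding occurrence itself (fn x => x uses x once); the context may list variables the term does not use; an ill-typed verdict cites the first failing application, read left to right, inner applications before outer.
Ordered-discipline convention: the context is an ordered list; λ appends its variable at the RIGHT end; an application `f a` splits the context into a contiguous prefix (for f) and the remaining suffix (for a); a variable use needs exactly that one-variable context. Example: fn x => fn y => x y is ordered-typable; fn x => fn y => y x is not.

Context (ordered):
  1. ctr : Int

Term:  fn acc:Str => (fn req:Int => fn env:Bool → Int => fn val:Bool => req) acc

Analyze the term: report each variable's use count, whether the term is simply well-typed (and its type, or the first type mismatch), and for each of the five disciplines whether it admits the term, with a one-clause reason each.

use counts: ctr ×0; acc (bound) ×1; req (bound) ×1; env (bound) ×0; val (bound) ×0
order of uses: req, acc
typing: ill-typed: a function awaiting Int gets Str
ordered ✗ (a type mismatch blocks all five)
linear ✗ (the type mismatch rejects it)
affine ✗ (not simply typable)
relevant ✗ (fails simple typing)
unrestricted ✗ (a type mismatch blocks all five)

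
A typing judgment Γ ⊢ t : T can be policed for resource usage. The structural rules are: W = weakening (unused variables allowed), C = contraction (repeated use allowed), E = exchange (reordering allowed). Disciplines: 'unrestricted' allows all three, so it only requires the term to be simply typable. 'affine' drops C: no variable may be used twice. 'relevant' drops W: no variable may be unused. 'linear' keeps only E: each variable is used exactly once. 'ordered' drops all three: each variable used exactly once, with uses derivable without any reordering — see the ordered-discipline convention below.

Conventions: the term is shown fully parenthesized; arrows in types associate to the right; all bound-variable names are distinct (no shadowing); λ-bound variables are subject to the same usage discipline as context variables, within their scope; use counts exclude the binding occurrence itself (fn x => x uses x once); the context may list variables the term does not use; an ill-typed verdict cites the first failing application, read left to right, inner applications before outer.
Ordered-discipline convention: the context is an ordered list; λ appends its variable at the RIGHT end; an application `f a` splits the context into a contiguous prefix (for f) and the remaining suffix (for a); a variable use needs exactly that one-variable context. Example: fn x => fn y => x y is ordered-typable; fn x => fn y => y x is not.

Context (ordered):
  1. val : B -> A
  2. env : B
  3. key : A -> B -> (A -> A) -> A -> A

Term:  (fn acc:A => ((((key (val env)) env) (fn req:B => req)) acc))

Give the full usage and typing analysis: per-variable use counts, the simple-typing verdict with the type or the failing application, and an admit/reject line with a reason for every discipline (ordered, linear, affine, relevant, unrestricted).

usage: val ×1, env ×2, key ×1, acc (λ-bound) ×1, req (λ-bound) ×1
use order (left to right): key, val, env, env, req, acc
typing: ill-typed: an argument B -> B mismatches the expected A -> A
ordered ✗ (a type mismatch blocks all five)
linear ✗ (the type mismatch rejects it)
affine ✗ (not simply typable)
relevant ✗ (fails simple typing)
unrestricted ✗ (a type mismatch blocks all five)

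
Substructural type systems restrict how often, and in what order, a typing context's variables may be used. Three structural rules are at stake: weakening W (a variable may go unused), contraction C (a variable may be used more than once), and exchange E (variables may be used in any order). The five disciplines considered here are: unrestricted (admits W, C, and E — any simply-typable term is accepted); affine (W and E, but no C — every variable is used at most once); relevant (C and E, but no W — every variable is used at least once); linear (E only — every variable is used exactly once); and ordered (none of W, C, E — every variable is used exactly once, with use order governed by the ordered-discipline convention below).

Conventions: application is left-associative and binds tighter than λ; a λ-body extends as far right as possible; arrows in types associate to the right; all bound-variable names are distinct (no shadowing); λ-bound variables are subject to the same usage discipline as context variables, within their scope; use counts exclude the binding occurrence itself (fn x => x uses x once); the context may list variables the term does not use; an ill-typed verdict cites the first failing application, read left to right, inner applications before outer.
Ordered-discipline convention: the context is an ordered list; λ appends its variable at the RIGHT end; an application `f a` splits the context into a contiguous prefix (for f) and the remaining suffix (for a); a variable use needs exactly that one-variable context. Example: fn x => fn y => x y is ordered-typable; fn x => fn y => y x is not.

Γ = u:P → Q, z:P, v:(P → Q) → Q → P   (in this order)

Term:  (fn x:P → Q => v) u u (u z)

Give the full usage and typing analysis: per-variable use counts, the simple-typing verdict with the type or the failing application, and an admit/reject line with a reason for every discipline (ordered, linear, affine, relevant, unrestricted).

usage: u: 3, z: 1, v: 1, x (bound): 0
left-to-right use order: v, u, u, u, z
typing: well-typed — term : P
ordered ✗ (uses contraction: u ×3; needs weakening: x unused)
linear ✗ (uses contraction: u ×3; needs weakening: x unused)
affine ✗ (uses contraction: u ×3)
relevant ✗ (needs weakening: x unused)
unrestricted ✓ (simply typable at P; W, C, E all held)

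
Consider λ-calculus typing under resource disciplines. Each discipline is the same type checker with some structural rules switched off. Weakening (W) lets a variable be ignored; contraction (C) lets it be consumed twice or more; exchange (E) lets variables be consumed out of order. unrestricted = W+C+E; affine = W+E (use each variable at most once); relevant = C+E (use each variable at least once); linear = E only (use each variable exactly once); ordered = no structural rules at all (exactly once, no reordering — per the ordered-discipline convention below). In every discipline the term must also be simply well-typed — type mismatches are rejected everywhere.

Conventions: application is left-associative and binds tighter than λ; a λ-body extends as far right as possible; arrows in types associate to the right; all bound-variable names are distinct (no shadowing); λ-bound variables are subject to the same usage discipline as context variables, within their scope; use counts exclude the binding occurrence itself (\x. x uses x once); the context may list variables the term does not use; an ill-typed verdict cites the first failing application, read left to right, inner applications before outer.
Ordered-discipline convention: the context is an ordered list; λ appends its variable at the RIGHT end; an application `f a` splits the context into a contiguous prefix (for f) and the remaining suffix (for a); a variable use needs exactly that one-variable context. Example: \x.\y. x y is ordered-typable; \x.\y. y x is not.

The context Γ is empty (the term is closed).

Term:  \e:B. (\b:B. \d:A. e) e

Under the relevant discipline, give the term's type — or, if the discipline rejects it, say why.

not well-typed under relevant — unused: b, d — weakening required
counts: e [bound]=2, b [bound]=0, d [bound]=0
uses in reading order: e, e
typing: well-typed at B → A → B
all disciplines: ordered ✗, linear ✗, affine ✗, relevant ✗, unrestricted ✓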